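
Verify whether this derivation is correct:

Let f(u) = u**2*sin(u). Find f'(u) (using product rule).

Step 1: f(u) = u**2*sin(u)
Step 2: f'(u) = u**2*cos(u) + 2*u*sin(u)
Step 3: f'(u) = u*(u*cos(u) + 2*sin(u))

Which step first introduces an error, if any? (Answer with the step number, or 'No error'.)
No error

All steps in this derivation are correct.
The final answer f'(u) = u*(u*cos(u) + 2*sin(u)) is valid.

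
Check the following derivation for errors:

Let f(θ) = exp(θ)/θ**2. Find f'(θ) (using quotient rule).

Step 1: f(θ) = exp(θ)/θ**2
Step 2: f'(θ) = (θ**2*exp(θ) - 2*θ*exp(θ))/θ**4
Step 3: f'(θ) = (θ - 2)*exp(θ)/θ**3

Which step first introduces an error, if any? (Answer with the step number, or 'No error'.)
No error

All steps in this derivation are correct.
The final answer f'(θ) = (θ - 2)*exp(θ)/θ**3 is valid.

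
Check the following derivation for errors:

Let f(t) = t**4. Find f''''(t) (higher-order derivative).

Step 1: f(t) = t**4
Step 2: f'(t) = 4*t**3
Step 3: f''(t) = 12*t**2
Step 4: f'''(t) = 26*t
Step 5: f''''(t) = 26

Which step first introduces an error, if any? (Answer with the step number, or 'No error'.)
Step 4

Step 4 is incorrect due to a wrong coefficient.
The step shows: 26*t
The correct value should be: 24*t

Explanation: The coefficient 24 was incorrectly written as 26: the term 24*t was incorrectly written as 26*t
The later steps are derived from this incorrect expression, so the error originates in Step 4.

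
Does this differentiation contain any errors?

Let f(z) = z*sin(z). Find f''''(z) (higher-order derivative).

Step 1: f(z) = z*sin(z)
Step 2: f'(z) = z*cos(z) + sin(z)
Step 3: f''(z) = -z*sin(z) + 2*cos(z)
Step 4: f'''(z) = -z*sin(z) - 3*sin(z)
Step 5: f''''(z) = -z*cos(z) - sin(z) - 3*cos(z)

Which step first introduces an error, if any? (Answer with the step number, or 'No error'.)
Step 4

Step 4 is incorrect due to a wrong trig function.
The step shows: -z*sin(z) - 3*sin(z)
The correct value should be: -z*cos(z) - 3*sin(z)

Explanation: cos(z) was incorrectly written as sin(z): the term -z*cos(z) was incorrectly written as -z*sin(z)
The later steps are derived from this incorrect expression, so the error originates in Step 4.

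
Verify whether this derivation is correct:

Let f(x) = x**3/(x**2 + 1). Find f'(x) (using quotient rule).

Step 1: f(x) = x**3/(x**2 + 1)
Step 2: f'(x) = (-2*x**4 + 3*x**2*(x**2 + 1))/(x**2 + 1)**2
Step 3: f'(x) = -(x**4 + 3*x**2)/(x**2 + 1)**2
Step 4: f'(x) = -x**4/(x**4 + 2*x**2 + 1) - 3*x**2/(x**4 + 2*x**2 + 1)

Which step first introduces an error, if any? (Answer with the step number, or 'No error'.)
Step 3

Step 3 is incorrect due to a sign flip.
The step shows: -(x**4 + 3*x**2)/(x**2 + 1)**2
The correct value should be: (x**4 + 3*x**2)/(x**2 + 1)**2

Explanation: The sign of the whole expression was flipped: the term (x**4 + 3*x**2)/(x**2 + 1)**2 was incorrectly written as -(x**4 + 3*x**2)/(x**2 + 1)**2
The later steps are derived from this incorrect expression, so the error originates in Step 3.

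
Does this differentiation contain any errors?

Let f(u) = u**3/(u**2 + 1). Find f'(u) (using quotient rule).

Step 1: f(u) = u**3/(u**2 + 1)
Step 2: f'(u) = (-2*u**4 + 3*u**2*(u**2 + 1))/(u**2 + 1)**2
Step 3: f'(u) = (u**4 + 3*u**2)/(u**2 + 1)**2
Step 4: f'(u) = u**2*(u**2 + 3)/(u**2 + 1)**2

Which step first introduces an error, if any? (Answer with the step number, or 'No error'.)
No error

All steps in this derivation are correct.
The final answer f'(u) = u**2*(u**2 + 3)/(u**2 + 1)**2 is valid.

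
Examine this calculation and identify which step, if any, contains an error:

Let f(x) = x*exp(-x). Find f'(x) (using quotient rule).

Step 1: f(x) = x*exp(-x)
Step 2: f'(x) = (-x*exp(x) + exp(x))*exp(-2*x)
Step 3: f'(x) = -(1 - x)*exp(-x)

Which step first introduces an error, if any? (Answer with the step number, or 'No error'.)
Step 3

Step 3 is incorrect due to a sign flip.
The step shows: -(1 - x)*exp(-x)
The correct value should be: (1 - x)*exp(-x)

Explanation: The sign of the whole expression was flipped: the term (1 - x)*exp(-x) was incorrectly written as -(1 - x)*exp(-x)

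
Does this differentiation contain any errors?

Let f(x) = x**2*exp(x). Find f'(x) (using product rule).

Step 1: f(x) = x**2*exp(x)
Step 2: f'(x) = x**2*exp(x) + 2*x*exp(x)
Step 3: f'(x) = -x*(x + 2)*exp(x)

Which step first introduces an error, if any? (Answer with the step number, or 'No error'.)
Step 3

Step 3 is incorrect due to a sign flip.
The step shows: -x*(x + 2)*exp(x)
The correct value should be: x*(x + 2)*exp(x)

Explanation: The sign of the whole expression was flipped: the term x*(x + 2)*exp(x) was incorrectly written as -x*(x + 2)*exp(x)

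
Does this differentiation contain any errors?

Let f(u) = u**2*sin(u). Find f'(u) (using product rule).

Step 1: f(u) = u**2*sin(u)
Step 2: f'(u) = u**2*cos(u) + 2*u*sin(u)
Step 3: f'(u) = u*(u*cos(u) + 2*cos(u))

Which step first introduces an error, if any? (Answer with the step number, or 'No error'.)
Step 3

Step 3 is incorrect due to a wrong trig function.
The step shows: u*(u*cos(u) + 2*cos(u))
The correct value should be: u*(u*cos(u) + 2*sin(u))

Explanation: sin(u) was incorrectly written as cos(u): the term u*(u*cos(u) + 2*sin(u)) was incorrectly written as u*(u*cos(u) + 2*cos(u))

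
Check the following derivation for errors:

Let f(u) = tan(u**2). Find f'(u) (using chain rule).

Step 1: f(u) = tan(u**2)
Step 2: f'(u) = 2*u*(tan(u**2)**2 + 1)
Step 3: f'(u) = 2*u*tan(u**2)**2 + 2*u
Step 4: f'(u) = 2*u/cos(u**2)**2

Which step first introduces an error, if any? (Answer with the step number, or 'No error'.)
No error

All steps in this derivation are correct.
The final answer f'(u) = 2*u/cos(u**2)**2 is valid.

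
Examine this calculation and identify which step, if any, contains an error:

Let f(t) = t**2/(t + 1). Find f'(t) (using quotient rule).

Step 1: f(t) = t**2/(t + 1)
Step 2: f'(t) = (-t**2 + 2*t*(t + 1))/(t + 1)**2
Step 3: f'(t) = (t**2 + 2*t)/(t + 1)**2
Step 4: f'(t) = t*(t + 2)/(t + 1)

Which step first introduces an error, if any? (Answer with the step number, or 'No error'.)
Step 4

Step 4 is incorrect due to a wrong exponent.
The step shows: t*(t + 2)/(t + 1)
The correct value should be: t*(t + 2)/(t + 1)**2

Explanation: The exponent -2 on t + 1 was incorrectly written as -1: the term t*(t + 2)/(t + 1)**2 was incorrectly written as t*(t + 2)/(t + 1)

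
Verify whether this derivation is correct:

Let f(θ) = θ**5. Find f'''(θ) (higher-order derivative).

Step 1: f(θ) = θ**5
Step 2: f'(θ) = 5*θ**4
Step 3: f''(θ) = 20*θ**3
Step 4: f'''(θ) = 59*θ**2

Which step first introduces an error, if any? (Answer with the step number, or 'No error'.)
Step 4

Step 4 is incorrect due to a wrong coefficient.
The step shows: 59*θ**2
The correct value should be: 60*θ**2

Explanation: The coefficient 60 was incorrectly written as 59: the term 60*θ**2 was incorrectly written as 59*θ**2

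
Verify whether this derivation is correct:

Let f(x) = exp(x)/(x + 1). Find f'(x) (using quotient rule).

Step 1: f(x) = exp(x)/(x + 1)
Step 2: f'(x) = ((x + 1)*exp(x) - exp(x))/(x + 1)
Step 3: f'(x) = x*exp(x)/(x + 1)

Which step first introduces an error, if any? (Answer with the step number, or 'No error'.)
Step 2

Step 2 is incorrect due to a wrong exponent.
The step shows: ((x + 1)*exp(x) - exp(x))/(x + 1)
The correct value should be: ((x + 1)*exp(x) - exp(x))/(x + 1)**2

Explanation: The exponent -2 on x + 1 was incorrectly written as -1: the term ((x + 1)*exp(x) - exp(x))/(x + 1)**2 was incorrectly written as ((x + 1)*exp(x) - exp(x))/(x + 1)
The later steps are derived from this incorrect expression, so the error originates in Step 2.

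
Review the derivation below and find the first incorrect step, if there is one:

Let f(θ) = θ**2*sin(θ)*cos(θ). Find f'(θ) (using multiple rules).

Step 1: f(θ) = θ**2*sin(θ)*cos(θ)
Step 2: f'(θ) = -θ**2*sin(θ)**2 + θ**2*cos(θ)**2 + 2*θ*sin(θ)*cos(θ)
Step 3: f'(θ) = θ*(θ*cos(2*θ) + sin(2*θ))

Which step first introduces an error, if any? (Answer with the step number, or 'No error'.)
No error

All steps in this derivation are correct.
The final answer f'(θ) = θ*(θ*cos(2*θ) + sin(2*θ)) is valid.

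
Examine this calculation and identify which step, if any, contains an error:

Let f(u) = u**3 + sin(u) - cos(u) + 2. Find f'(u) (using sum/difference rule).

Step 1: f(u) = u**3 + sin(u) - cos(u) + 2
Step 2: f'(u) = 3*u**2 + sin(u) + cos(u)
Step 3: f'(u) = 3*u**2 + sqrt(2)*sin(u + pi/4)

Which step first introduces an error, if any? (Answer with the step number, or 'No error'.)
No error

All steps in this derivation are correct.
The final answer f'(u) = 3*u**2 + sqrt(2)*sin(u + pi/4) is valid.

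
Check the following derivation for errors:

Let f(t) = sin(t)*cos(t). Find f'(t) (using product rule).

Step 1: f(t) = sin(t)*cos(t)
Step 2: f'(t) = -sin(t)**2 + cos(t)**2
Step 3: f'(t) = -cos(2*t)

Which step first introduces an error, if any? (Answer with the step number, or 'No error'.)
Step 3

Step 3 is incorrect due to a sign flip.
The step shows: -cos(2*t)
The correct value should be: cos(2*t)

Explanation: The sign of the whole expression was flipped: the term cos(2*t) was incorrectly written as -cos(2*t)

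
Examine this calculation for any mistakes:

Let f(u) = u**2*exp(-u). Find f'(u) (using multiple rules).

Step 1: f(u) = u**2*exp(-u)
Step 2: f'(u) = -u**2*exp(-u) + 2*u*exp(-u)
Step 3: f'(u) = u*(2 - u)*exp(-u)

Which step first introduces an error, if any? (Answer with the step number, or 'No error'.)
No error

All steps in this derivation are correct.
The final answer f'(u) = u*(2 - u)*exp(-u) is valid.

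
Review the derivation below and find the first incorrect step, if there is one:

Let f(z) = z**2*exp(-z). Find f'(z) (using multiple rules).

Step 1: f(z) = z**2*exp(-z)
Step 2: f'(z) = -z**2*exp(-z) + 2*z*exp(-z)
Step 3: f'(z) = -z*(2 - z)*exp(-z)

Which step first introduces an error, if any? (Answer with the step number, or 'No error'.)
Step 3

Step 3 is incorrect due to a sign flip.
The step shows: -z*(2 - z)*exp(-z)
The correct value should be: z*(2 - z)*exp(-z)

Explanation: The sign of the whole expression was flipped: the term z*(2 - z)*exp(-z) was incorrectly written as -z*(2 - z)*exp(-z)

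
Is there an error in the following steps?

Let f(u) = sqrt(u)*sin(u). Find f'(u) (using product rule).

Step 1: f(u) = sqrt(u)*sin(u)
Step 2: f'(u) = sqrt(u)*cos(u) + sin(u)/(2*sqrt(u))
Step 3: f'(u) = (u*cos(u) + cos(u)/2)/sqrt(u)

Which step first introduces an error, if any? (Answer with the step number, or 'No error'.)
Step 3

Step 3 is incorrect due to a wrong trig function.
The step shows: (u*cos(u) + cos(u)/2)/sqrt(u)
The correct value should be: (u*cos(u) + sin(u)/2)/sqrt(u)

Explanation: sin(u) was incorrectly written as cos(u): the term (u*cos(u) + sin(u)/2)/sqrt(u) was incorrectly written as (u*cos(u) + cos(u)/2)/sqrt(u)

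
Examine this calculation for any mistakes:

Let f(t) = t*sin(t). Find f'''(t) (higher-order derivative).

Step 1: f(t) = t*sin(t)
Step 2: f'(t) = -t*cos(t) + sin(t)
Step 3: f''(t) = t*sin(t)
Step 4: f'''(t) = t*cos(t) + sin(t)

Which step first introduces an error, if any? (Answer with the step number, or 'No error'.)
Step 2

Step 2 is incorrect due to a sign flip.
The step shows: -t*cos(t) + sin(t)
The correct value should be: t*cos(t) + sin(t)

Explanation: The sign of one term was flipped: the term t*cos(t) was incorrectly written as -t*cos(t)
The later steps are derived from this incorrect expression, so the error originates in Step 2.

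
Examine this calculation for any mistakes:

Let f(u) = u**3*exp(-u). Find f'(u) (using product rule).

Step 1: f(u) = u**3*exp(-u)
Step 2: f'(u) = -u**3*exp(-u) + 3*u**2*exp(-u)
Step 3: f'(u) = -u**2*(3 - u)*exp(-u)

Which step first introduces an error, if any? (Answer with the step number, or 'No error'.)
Step 3

Step 3 is incorrect due to a sign flip.
The step shows: -u**2*(3 - u)*exp(-u)
The correct value should be: u**2*(3 - u)*exp(-u)

Explanation: The sign of the whole expression was flipped: the term u**2*(3 - u)*exp(-u) was incorrectly written as -u**2*(3 - u)*exp(-u)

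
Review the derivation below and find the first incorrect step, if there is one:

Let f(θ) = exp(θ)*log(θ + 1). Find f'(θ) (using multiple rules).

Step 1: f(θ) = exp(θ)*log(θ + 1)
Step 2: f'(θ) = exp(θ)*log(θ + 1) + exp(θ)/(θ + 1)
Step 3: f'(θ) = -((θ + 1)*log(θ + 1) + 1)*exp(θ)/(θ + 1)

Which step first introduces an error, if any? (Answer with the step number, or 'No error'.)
Step 3

Step 3 is incorrect due to a sign flip.
The step shows: -((θ + 1)*log(θ + 1) + 1)*exp(θ)/(θ + 1)
The correct value should be: ((θ + 1)*log(θ + 1) + 1)*exp(θ)/(θ + 1)

Explanation: The sign of the whole expression was flipped: the term ((θ + 1)*log(θ + 1) + 1)*exp(θ)/(θ + 1) was incorrectly written as -((θ + 1)*log(θ + 1) + 1)*exp(θ)/(θ + 1)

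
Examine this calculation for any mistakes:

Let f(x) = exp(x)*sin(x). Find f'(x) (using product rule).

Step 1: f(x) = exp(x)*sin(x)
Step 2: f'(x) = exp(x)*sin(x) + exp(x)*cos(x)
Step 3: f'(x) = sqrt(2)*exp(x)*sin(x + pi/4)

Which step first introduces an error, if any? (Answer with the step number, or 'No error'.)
No error

All steps in this derivation are correct.
The final answer f'(x) = sqrt(2)*exp(x)*sin(x + pi/4) is valid.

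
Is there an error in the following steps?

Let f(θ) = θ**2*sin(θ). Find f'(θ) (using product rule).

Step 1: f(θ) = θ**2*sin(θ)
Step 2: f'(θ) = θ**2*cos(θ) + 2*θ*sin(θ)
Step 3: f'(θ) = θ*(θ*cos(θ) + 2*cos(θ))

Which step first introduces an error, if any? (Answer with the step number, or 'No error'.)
Step 3

Step 3 is incorrect due to a wrong trig function.
The step shows: θ*(θ*cos(θ) + 2*cos(θ))
The correct value should be: θ*(θ*cos(θ) + 2*sin(θ))

Explanation: sin(θ) was incorrectly written as cos(θ): the term θ*(θ*cos(θ) + 2*sin(θ)) was incorrectly written as θ*(θ*cos(θ) + 2*cos(θ))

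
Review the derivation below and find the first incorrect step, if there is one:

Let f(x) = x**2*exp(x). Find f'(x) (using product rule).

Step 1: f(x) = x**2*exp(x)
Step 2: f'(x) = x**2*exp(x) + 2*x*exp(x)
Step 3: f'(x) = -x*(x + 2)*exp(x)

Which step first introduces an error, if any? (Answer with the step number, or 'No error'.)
Step 3

Step 3 is incorrect due to a sign flip.
The step shows: -x*(x + 2)*exp(x)
The correct value should be: x*(x + 2)*exp(x)

Explanation: The sign of the whole expression was flipped: the term x*(x + 2)*exp(x) was incorrectly written as -x*(x + 2)*exp(x)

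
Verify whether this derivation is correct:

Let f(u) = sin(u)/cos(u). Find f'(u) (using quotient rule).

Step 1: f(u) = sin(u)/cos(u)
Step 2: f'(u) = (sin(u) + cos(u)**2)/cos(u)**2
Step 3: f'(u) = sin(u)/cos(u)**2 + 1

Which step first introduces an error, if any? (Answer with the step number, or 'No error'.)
Step 2

Step 2 is incorrect due to a wrong exponent.
The step shows: (sin(u) + cos(u)**2)/cos(u)**2
The correct value should be: (sin(u)**2 + cos(u)**2)/cos(u)**2

Explanation: The exponent 2 on sin(u) was incorrectly written as 1: the term (sin(u)**2 + cos(u)**2)/cos(u)**2 was incorrectly written as (sin(u) + cos(u)**2)/cos(u)**2
The later steps are derived from this incorrect expression, so the error originates in Step 2.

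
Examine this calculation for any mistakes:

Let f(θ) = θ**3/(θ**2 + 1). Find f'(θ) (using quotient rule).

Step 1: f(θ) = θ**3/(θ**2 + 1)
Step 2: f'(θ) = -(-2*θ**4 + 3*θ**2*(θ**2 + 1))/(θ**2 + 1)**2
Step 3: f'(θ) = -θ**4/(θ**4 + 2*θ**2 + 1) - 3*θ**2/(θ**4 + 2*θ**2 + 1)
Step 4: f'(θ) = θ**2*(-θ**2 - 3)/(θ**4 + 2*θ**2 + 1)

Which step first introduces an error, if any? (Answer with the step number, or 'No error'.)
Step 2

Step 2 is incorrect due to a sign flip.
The step shows: -(-2*θ**4 + 3*θ**2*(θ**2 + 1))/(θ**2 + 1)**2
The correct value should be: (-2*θ**4 + 3*θ**2*(θ**2 + 1))/(θ**2 + 1)**2

Explanation: The sign of the whole expression was flipped: the term (-2*θ**4 + 3*θ**2*(θ**2 + 1))/(θ**2 + 1)**2 was incorrectly written as -(-2*θ**4 + 3*θ**2*(θ**2 + 1))/(θ**2 + 1)**2
The later steps are derived from this incorrect expression, so the error originates in Step 2.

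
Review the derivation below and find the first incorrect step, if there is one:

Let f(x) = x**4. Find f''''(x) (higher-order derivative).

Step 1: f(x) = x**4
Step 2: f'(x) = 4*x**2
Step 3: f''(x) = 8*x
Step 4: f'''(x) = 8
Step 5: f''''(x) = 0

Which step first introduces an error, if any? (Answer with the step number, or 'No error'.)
Step 2

Step 2 is incorrect due to a wrong exponent.
The step shows: 4*x**2
The correct value should be: 4*x**3

Explanation: The exponent 3 on x was incorrectly written as 2: the term 4*x**3 was incorrectly written as 4*x**2
The later steps are derived from this incorrect expression, so the error originates in Step 2.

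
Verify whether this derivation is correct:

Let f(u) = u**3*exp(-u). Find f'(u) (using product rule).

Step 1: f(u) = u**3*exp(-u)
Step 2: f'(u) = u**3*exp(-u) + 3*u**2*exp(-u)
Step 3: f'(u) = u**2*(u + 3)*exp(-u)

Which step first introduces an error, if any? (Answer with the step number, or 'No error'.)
Step 2

Step 2 is incorrect due to a sign flip.
The step shows: u**3*exp(-u) + 3*u**2*exp(-u)
The correct value should be: -u**3*exp(-u) + 3*u**2*exp(-u)

Explanation: The sign of one term was flipped: the term -u**3*exp(-u) was incorrectly written as u**3*exp(-u)
The later steps are derived from this incorrect expression, so the error originates in Step 2.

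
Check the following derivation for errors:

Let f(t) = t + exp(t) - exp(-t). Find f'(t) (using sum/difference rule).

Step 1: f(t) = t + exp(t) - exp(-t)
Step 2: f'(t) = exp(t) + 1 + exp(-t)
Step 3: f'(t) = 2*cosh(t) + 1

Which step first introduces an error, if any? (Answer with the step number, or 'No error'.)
No error

All steps in this derivation are correct.
The final answer f'(t) = 2*cosh(t) + 1 is valid.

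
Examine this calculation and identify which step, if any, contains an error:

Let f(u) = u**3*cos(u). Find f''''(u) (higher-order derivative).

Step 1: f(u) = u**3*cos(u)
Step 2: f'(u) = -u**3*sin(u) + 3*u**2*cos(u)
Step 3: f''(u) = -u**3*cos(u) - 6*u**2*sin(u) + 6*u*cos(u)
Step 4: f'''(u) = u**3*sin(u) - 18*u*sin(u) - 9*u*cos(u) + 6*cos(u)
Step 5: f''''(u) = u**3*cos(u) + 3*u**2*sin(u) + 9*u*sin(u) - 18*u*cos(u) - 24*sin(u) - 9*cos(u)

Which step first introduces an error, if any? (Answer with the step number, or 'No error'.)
Step 4

Step 4 is incorrect due to a wrong exponent.
The step shows: u**3*sin(u) - 18*u*sin(u) - 9*u*cos(u) + 6*cos(u)
The correct value should be: u**3*sin(u) - 9*u**2*cos(u) - 18*u*sin(u) + 6*cos(u)

Explanation: The exponent 2 on u was incorrectly written as 1: the term -9*u**2*cos(u) was incorrectly written as -9*u*cos(u)
The later steps are derived from this incorrect expression, so the error originates in Step 4.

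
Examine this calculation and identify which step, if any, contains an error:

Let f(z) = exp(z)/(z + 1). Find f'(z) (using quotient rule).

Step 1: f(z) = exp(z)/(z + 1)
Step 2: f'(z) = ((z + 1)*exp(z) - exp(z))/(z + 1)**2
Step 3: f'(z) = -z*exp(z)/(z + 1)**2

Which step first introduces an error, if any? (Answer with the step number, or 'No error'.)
Step 3

Step 3 is incorrect due to a sign flip.
The step shows: -z*exp(z)/(z + 1)**2
The correct value should be: z*exp(z)/(z + 1)**2

Explanation: The sign of the whole expression was flipped: the term z*exp(z)/(z + 1)**2 was incorrectly written as -z*exp(z)/(z + 1)**2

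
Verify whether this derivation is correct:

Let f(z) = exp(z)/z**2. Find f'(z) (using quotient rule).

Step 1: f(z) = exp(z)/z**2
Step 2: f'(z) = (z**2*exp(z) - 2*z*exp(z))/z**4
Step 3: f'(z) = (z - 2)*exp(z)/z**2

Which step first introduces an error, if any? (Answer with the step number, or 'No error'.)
Step 3

Step 3 is incorrect due to a wrong exponent.
The step shows: (z - 2)*exp(z)/z**2
The correct value should be: (z - 2)*exp(z)/z**3

Explanation: The exponent -3 on z was incorrectly written as -2: the term (z - 2)*exp(z)/z**3 was incorrectly written as (z - 2)*exp(z)/z**2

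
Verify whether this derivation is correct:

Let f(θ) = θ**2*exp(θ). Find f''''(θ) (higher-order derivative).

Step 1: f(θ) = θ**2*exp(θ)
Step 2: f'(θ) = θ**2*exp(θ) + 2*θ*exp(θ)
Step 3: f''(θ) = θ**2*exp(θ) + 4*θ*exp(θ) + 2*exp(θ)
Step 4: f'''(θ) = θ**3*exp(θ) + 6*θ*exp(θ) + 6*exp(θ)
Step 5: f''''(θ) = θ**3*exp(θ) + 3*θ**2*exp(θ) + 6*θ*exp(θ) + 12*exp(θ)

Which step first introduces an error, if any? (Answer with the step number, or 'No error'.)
Step 4

Step 4 is incorrect due to a wrong exponent.
The step shows: θ**3*exp(θ) + 6*θ*exp(θ) + 6*exp(θ)
The correct value should be: θ**2*exp(θ) + 6*θ*exp(θ) + 6*exp(θ)

Explanation: The exponent 2 on θ was incorrectly written as 3: the term θ**2*exp(θ) was incorrectly written as θ**3*exp(θ)
The later steps are derived from this incorrect expression, so the error originates in Step 4.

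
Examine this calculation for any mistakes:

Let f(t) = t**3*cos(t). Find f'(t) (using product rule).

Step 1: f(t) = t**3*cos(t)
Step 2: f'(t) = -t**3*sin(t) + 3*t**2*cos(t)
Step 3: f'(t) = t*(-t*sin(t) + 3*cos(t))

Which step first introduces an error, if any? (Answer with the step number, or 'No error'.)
Step 3

Step 3 is incorrect due to a wrong exponent.
The step shows: t*(-t*sin(t) + 3*cos(t))
The correct value should be: t**2*(-t*sin(t) + 3*cos(t))

Explanation: The exponent 2 on t was incorrectly written as 1: the term t**2*(-t*sin(t) + 3*cos(t)) was incorrectly written as t*(-t*sin(t) + 3*cos(t))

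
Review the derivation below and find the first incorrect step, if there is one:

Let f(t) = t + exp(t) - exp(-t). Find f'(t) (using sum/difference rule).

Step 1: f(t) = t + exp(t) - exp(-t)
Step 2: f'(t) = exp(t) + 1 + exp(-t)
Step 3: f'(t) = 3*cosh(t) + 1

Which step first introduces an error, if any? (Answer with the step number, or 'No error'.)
Step 3

Step 3 is incorrect due to a wrong coefficient.
The step shows: 3*cosh(t) + 1
The correct value should be: 2*cosh(t) + 1

Explanation: The coefficient 2 was incorrectly written as 3: the term 2*cosh(t) was incorrectly written as 3*cosh(t)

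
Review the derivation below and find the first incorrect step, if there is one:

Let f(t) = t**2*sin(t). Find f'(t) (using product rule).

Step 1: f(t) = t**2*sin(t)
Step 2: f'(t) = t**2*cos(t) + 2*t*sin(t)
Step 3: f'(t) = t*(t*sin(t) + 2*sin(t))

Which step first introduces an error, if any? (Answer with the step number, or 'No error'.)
Step 3

Step 3 is incorrect due to a wrong trig function.
The step shows: t*(t*sin(t) + 2*sin(t))
The correct value should be: t*(t*cos(t) + 2*sin(t))

Explanation: cos(t) was incorrectly written as sin(t): the term t*(t*cos(t) + 2*sin(t)) was incorrectly written as t*(t*sin(t) + 2*sin(t))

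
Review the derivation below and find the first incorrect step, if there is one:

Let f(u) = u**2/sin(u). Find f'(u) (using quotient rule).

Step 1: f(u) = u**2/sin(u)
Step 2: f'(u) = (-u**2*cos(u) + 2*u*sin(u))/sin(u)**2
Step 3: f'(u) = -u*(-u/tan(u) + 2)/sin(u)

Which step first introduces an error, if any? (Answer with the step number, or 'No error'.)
Step 3

Step 3 is incorrect due to a sign flip.
The step shows: -u*(-u/tan(u) + 2)/sin(u)
The correct value should be: u*(-u/tan(u) + 2)/sin(u)

Explanation: The sign of the whole expression was flipped: the term u*(-u/tan(u) + 2)/sin(u) was incorrectly written as -u*(-u/tan(u) + 2)/sin(u)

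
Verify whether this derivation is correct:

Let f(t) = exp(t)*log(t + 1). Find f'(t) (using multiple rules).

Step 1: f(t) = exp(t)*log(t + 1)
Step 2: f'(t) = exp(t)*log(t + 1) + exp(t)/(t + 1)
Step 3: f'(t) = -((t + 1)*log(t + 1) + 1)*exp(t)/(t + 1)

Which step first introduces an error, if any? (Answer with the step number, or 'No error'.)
Step 3

Step 3 is incorrect due to a sign flip.
The step shows: -((t + 1)*log(t + 1) + 1)*exp(t)/(t + 1)
The correct value should be: ((t + 1)*log(t + 1) + 1)*exp(t)/(t + 1)

Explanation: The sign of the whole expression was flipped: the term ((t + 1)*log(t + 1) + 1)*exp(t)/(t + 1) was incorrectly written as -((t + 1)*log(t + 1) + 1)*exp(t)/(t + 1)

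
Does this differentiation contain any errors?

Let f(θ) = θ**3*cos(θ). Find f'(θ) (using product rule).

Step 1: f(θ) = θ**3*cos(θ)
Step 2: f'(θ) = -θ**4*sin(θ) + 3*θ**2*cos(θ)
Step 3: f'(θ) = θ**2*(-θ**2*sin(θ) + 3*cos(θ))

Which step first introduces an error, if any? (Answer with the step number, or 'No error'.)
Step 2

Step 2 is incorrect due to a wrong exponent.
The step shows: -θ**4*sin(θ) + 3*θ**2*cos(θ)
The correct value should be: -θ**3*sin(θ) + 3*θ**2*cos(θ)

Explanation: The exponent 3 on θ was incorrectly written as 4: the term -θ**3*sin(θ) was incorrectly written as -θ**4*sin(θ)
The later steps are derived from this incorrect expression, so the error originates in Step 2.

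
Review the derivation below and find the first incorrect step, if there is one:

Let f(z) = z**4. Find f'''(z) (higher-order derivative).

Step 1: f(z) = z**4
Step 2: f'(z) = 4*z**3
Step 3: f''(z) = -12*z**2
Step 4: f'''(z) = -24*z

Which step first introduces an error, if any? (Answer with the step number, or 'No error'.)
Step 3

Step 3 is incorrect due to a sign flip.
The step shows: -12*z**2
The correct value should be: 12*z**2

Explanation: The sign of the whole expression was flipped: the term 12*z**2 was incorrectly written as -12*z**2
The later steps are derived from this incorrect expression, so the error originates in Step 3.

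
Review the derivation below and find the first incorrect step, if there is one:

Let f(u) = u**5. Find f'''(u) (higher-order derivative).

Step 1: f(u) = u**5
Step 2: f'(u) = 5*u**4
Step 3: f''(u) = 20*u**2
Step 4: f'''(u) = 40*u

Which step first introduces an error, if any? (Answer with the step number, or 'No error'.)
Step 3

Step 3 is incorrect due to a wrong exponent.
The step shows: 20*u**2
The correct value should be: 20*u**3

Explanation: The exponent 3 on u was incorrectly written as 2: the term 20*u**3 was incorrectly written as 20*u**2
The later steps are derived from this incorrect expression, so the error originates in Step 3.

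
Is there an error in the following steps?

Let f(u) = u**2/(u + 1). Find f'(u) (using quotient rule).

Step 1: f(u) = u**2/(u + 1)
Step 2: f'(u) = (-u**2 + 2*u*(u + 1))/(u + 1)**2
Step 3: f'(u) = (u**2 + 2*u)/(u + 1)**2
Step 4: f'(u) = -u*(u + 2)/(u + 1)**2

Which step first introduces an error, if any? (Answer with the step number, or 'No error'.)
Step 4

Step 4 is incorrect due to a sign flip.
The step shows: -u*(u + 2)/(u + 1)**2
The correct value should be: u*(u + 2)/(u + 1)**2

Explanation: The sign of the whole expression was flipped: the term u*(u + 2)/(u + 1)**2 was incorrectly written as -u*(u + 2)/(u + 1)**2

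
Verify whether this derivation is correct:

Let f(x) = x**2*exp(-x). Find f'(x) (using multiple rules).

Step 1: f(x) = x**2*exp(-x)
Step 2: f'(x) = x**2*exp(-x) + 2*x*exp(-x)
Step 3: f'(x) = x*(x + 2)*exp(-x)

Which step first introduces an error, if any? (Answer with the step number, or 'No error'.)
Step 2

Step 2 is incorrect due to a sign flip.
The step shows: x**2*exp(-x) + 2*x*exp(-x)
The correct value should be: -x**2*exp(-x) + 2*x*exp(-x)

Explanation: The sign of one term was flipped: the term -x**2*exp(-x) was incorrectly written as x**2*exp(-x)
The later steps are derived from this incorrect expression, so the error originates in Step 2.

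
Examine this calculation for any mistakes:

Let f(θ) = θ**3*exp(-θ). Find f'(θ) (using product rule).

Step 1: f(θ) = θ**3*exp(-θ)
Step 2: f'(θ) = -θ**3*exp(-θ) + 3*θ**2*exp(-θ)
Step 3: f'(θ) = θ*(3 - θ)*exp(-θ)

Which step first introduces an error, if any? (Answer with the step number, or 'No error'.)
Step 3

Step 3 is incorrect due to a wrong exponent.
The step shows: θ*(3 - θ)*exp(-θ)
The correct value should be: θ**2*(3 - θ)*exp(-θ)

Explanation: The exponent 2 on θ was incorrectly written as 1: the term θ**2*(3 - θ)*exp(-θ) was incorrectly written as θ*(3 - θ)*exp(-θ)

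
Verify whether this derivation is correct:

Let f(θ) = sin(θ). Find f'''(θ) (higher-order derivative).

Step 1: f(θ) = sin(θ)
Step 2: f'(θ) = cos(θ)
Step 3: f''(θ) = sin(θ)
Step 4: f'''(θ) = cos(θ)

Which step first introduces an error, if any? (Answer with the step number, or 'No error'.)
Step 3

Step 3 is incorrect due to a sign flip.
The step shows: sin(θ)
The correct value should be: -sin(θ)

Explanation: The sign of the whole expression was flipped: the term -sin(θ) was incorrectly written as sin(θ)
The later steps are derived from this incorrect expression, so the error originates in Step 3.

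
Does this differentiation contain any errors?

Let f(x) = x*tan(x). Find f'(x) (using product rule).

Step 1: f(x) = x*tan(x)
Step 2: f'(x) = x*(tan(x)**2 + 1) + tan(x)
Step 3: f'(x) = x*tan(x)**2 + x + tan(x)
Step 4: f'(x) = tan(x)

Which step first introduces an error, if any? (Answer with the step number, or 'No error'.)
Step 4

Step 4 is incorrect due to a dropped term.
The step shows: tan(x)
The correct value should be: x/cos(x)**2 + tan(x)

Explanation: A term was dropped: the term x/cos(x)**2 was incorrectly omitted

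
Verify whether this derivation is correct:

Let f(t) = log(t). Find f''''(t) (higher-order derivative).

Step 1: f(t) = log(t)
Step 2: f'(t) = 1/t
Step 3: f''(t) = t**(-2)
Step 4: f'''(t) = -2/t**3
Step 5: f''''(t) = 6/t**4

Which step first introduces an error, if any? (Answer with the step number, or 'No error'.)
Step 3

Step 3 is incorrect due to a sign flip.
The step shows: t**(-2)
The correct value should be: -1/t**2

Explanation: The sign of the whole expression was flipped: the term -1/t**2 was incorrectly written as t**(-2)
The later steps are derived from this incorrect expression, so the error originates in Step 3.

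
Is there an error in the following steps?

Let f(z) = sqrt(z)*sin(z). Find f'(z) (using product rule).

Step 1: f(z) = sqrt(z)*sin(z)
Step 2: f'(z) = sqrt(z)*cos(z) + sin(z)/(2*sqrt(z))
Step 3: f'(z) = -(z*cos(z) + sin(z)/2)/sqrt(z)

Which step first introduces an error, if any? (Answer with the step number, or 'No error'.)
Step 3

Step 3 is incorrect due to a sign flip.
The step shows: -(z*cos(z) + sin(z)/2)/sqrt(z)
The correct value should be: (z*cos(z) + sin(z)/2)/sqrt(z)

Explanation: The sign of the whole expression was flipped: the term (z*cos(z) + sin(z)/2)/sqrt(z) was incorrectly written as -(z*cos(z) + sin(z)/2)/sqrt(z)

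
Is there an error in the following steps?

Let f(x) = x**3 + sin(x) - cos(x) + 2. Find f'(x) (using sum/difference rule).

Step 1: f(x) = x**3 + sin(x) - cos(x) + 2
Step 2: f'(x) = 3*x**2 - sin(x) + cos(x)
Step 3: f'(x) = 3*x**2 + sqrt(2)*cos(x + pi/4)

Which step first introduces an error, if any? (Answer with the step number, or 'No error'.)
Step 2

Step 2 is incorrect due to a sign flip.
The step shows: 3*x**2 - sin(x) + cos(x)
The correct value should be: 3*x**2 + sin(x) + cos(x)

Explanation: The sign of one term was flipped: the term sin(x) was incorrectly written as -sin(x)
The later steps are derived from this incorrect expression, so the error originates in Step 2.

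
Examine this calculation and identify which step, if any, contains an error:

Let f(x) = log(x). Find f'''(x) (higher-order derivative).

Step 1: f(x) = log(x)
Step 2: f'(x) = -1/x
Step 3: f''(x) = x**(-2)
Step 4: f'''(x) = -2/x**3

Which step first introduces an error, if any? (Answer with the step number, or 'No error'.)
Step 2

Step 2 is incorrect due to a sign flip.
The step shows: -1/x
The correct value should be: 1/x

Explanation: The sign of the whole expression was flipped: the term 1/x was incorrectly written as -1/x
The later steps are derived from this incorrect expression, so the error originates in Step 2.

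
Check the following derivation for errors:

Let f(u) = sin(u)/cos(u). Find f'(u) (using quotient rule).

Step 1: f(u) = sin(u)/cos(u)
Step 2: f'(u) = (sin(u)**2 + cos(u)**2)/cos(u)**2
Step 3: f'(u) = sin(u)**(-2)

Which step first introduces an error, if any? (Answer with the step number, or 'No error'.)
Step 3

Step 3 is incorrect due to a wrong trig function.
The step shows: sin(u)**(-2)
The correct value should be: cos(u)**(-2)

Explanation: cos(u) was incorrectly written as sin(u): the term cos(u)**(-2) was incorrectly written as sin(u)**(-2)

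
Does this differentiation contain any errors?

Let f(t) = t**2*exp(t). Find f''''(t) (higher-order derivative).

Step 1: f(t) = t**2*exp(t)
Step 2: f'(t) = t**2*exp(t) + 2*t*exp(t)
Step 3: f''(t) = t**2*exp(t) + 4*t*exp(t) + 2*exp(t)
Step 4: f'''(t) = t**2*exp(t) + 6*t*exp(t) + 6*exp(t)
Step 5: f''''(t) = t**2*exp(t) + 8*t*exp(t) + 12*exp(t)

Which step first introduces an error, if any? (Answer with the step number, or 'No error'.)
No error

All steps in this derivation are correct.
The final answer f''''(t) = t**2*exp(t) + 8*t*exp(t) + 12*exp(t) is valid.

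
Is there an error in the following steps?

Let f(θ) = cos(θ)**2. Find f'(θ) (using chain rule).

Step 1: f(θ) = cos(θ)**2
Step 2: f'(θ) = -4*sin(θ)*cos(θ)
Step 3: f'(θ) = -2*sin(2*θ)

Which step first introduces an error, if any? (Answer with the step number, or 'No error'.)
Step 2

Step 2 is incorrect due to a wrong coefficient.
The step shows: -4*sin(θ)*cos(θ)
The correct value should be: -2*sin(θ)*cos(θ)

Explanation: The coefficient -2 was incorrectly written as -4: the term -2*sin(θ)*cos(θ) was incorrectly written as -4*sin(θ)*cos(θ)
The later steps are derived from this incorrect expression, so the error originates in Step 2.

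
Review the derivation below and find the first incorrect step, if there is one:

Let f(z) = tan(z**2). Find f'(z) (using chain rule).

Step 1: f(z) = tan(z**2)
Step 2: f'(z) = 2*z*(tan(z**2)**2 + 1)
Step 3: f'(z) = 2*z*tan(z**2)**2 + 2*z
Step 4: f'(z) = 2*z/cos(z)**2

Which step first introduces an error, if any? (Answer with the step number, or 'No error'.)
Step 4

Step 4 is incorrect due to a wrong exponent.
The step shows: 2*z/cos(z)**2
The correct value should be: 2*z/cos(z**2)**2

Explanation: The exponent 2 on z was incorrectly written as 1: the term 2*z/cos(z**2)**2 was incorrectly written as 2*z/cos(z)**2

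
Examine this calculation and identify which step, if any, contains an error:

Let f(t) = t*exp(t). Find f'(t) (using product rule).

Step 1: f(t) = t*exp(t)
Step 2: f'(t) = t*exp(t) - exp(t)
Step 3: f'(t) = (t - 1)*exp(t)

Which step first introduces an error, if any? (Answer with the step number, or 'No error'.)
Step 2

Step 2 is incorrect due to a sign flip.
The step shows: t*exp(t) - exp(t)
The correct value should be: t*exp(t) + exp(t)

Explanation: The sign of one term was flipped: the term exp(t) was incorrectly written as -exp(t)
The later steps are derived from this incorrect expression, so the error originates in Step 2.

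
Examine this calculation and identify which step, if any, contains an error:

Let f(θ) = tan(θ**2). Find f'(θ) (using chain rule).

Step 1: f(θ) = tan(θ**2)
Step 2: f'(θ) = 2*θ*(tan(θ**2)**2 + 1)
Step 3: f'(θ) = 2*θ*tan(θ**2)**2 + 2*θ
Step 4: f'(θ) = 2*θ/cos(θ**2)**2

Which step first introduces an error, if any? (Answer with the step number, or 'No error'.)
No error

All steps in this derivation are correct.
The final answer f'(θ) = 2*θ/cos(θ**2)**2 is valid.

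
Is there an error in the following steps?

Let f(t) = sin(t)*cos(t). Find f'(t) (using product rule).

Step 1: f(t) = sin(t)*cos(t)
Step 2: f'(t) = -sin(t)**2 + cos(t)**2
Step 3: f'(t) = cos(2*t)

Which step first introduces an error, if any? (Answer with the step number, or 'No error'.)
No error

All steps in this derivation are correct.
The final answer f'(t) = cos(2*t) is valid.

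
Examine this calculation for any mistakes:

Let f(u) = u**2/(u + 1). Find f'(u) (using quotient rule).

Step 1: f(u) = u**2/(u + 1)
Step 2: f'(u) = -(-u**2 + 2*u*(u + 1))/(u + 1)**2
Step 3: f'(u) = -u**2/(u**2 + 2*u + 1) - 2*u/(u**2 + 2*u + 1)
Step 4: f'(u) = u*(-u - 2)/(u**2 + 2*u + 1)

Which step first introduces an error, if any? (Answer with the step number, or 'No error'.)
Step 2

Step 2 is incorrect due to a sign flip.
The step shows: -(-u**2 + 2*u*(u + 1))/(u + 1)**2
The correct value should be: (-u**2 + 2*u*(u + 1))/(u + 1)**2

Explanation: The sign of the whole expression was flipped: the term (-u**2 + 2*u*(u + 1))/(u + 1)**2 was incorrectly written as -(-u**2 + 2*u*(u + 1))/(u + 1)**2
The later steps are derived from this incorrect expression, so the error originates in Step 2.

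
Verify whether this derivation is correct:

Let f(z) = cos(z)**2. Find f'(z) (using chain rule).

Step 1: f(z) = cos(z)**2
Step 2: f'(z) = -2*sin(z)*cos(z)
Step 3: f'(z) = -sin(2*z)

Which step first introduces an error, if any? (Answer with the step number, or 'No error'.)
No error

All steps in this derivation are correct.
The final answer f'(z) = -sin(2*z) is valid.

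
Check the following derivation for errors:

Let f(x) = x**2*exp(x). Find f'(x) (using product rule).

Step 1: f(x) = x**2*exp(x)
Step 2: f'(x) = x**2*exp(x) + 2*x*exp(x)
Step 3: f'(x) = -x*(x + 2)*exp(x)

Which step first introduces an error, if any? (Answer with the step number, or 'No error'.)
Step 3

Step 3 is incorrect due to a sign flip.
The step shows: -x*(x + 2)*exp(x)
The correct value should be: x*(x + 2)*exp(x)

Explanation: The sign of the whole expression was flipped: the term x*(x + 2)*exp(x) was incorrectly written as -x*(x + 2)*exp(x)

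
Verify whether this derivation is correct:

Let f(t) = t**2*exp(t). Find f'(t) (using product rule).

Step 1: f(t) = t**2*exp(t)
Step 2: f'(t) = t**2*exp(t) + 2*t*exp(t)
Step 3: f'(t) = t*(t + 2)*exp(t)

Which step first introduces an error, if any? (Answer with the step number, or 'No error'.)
No error

All steps in this derivation are correct.
The final answer f'(t) = t*(t + 2)*exp(t) is valid.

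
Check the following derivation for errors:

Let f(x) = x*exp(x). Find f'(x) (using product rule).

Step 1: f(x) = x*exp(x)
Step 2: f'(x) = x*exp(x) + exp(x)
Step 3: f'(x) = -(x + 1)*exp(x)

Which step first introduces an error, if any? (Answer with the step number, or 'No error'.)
Step 3

Step 3 is incorrect due to a sign flip.
The step shows: -(x + 1)*exp(x)
The correct value should be: (x + 1)*exp(x)

Explanation: The sign of the whole expression was flipped: the term (x + 1)*exp(x) was incorrectly written as -(x + 1)*exp(x)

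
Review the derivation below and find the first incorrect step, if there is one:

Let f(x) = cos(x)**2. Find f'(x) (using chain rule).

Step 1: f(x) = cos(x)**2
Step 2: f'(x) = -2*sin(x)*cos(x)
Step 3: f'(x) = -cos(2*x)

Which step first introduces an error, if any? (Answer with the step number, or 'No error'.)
Step 3

Step 3 is incorrect due to a wrong trig function.
The step shows: -cos(2*x)
The correct value should be: -sin(2*x)

Explanation: sin(2*x) was incorrectly written as cos(2*x): the term -sin(2*x) was incorrectly written as -cos(2*x)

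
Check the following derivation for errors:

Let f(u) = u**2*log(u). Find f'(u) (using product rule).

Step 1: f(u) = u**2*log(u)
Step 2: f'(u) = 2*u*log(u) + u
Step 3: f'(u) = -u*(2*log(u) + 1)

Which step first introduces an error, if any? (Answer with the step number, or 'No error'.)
Step 3

Step 3 is incorrect due to a sign flip.
The step shows: -u*(2*log(u) + 1)
The correct value should be: u*(2*log(u) + 1)

Explanation: The sign of the whole expression was flipped: the term u*(2*log(u) + 1) was incorrectly written as -u*(2*log(u) + 1)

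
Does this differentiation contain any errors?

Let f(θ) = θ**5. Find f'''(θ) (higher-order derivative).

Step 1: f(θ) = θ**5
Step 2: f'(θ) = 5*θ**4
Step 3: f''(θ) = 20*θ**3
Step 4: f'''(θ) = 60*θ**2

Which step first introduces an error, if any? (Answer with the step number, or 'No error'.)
No error

All steps in this derivation are correct.
The final answer f'''(θ) = 60*θ**2 is valid.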